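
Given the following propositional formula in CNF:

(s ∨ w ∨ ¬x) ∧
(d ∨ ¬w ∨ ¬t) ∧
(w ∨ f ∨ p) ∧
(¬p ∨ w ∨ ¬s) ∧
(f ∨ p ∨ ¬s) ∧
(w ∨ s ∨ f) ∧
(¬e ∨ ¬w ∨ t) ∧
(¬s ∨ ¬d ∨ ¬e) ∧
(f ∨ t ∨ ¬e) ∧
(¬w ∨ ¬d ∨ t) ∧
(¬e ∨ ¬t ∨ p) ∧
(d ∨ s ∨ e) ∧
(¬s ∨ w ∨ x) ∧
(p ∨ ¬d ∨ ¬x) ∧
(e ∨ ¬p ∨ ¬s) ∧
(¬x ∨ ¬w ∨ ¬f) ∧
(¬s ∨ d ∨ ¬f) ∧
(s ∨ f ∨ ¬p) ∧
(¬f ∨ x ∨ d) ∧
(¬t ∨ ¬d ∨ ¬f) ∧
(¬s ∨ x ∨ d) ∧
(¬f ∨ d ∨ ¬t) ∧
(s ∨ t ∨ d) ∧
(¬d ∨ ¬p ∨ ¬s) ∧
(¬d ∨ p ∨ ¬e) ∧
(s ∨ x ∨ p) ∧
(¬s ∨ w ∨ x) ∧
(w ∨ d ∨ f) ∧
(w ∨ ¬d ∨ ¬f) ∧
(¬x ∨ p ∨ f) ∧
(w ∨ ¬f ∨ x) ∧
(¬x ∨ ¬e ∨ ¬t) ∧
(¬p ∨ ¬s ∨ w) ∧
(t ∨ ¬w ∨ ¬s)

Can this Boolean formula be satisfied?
No

No, the formula is not satisfiable.

No assignment of truth values to the variables can make all 34 clauses true simultaneously.

The formula is UNSAT (unsatisfiable).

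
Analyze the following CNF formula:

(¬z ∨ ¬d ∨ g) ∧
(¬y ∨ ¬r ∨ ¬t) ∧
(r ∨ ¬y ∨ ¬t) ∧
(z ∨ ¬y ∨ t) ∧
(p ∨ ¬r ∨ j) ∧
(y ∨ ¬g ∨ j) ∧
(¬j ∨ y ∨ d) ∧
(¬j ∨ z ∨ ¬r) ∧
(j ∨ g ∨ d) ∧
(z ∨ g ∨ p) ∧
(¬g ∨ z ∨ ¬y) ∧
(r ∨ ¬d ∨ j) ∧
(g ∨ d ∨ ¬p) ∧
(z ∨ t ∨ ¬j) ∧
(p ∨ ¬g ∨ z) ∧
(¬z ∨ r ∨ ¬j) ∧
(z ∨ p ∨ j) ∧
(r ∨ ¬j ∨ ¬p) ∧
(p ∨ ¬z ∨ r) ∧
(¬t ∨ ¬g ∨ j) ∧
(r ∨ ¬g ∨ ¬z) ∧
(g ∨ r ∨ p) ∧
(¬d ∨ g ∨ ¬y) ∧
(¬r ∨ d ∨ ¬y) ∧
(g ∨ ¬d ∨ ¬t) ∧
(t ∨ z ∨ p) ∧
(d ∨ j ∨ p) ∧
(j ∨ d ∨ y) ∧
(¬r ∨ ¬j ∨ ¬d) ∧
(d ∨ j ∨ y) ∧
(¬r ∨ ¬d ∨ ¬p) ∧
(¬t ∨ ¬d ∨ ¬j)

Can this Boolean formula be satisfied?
No

No, the formula is not satisfiable.

No assignment of truth values to the variables can make all 32 clauses true simultaneously.

The formula is UNSAT (unsatisfiable).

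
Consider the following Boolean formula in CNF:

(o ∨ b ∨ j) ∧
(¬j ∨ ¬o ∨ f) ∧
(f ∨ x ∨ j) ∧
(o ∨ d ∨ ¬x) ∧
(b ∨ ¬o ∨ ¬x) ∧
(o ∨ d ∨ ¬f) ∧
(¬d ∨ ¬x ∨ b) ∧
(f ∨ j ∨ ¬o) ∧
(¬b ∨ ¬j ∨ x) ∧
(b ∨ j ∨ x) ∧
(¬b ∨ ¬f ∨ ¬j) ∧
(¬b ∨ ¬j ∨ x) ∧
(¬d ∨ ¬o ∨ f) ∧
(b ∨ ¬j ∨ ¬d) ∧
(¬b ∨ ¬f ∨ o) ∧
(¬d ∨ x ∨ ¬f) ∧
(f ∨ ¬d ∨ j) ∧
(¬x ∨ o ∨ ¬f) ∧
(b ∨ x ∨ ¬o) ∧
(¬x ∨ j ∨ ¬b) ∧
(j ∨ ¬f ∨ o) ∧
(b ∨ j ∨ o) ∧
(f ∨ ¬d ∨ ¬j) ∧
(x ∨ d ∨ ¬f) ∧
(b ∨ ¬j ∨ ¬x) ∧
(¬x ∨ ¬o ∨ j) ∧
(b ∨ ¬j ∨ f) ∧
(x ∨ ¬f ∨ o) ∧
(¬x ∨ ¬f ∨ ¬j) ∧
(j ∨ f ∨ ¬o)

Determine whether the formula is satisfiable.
No

No, the formula is not satisfiable.

No assignment of truth values to the variables can make all 30 clauses true simultaneously.

The formula is UNSAT (unsatisfiable).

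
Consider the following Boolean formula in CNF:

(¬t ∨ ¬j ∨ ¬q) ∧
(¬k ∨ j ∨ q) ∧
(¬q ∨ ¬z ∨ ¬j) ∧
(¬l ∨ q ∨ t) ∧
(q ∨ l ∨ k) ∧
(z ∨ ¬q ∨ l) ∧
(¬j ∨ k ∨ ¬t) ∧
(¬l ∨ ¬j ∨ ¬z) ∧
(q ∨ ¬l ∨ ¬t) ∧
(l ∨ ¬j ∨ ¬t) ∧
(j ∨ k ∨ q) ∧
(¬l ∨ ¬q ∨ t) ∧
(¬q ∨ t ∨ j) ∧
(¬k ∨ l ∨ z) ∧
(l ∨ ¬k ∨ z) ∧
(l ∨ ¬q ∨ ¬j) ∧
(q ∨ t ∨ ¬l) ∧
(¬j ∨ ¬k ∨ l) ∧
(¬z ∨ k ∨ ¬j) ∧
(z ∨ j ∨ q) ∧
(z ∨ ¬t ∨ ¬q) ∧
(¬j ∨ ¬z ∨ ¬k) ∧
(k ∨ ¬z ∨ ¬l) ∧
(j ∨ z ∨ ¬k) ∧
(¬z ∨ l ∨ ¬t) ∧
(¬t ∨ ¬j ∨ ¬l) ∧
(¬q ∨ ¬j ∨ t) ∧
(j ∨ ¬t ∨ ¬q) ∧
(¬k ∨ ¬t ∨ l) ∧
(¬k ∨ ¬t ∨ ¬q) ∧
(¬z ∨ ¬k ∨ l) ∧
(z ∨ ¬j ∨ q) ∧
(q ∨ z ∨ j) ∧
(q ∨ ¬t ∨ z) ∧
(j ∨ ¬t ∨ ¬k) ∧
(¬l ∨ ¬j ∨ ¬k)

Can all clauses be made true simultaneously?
No

No, the formula is not satisfiable.

No assignment of truth values to the variables can make all 36 clauses true simultaneously.

The formula is UNSAT (unsatisfiable).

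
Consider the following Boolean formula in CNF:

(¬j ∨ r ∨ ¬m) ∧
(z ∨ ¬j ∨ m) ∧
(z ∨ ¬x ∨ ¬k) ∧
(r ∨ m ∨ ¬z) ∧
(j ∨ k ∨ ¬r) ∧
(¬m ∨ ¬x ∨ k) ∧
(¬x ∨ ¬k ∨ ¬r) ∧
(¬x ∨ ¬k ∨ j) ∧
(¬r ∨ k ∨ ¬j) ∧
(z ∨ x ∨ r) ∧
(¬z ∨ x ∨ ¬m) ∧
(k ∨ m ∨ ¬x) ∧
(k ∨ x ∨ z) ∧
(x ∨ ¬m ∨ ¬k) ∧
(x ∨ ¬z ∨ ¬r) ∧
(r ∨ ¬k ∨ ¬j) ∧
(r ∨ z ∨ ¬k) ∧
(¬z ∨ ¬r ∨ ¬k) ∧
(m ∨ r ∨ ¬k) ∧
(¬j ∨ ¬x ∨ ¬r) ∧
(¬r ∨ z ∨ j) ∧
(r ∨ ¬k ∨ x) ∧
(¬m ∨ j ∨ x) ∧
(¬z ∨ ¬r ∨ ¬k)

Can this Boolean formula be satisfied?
No

No, the formula is not satisfiable.

No assignment of truth values to the variables can make all 24 clauses true simultaneously.

The formula is UNSAT (unsatisfiable).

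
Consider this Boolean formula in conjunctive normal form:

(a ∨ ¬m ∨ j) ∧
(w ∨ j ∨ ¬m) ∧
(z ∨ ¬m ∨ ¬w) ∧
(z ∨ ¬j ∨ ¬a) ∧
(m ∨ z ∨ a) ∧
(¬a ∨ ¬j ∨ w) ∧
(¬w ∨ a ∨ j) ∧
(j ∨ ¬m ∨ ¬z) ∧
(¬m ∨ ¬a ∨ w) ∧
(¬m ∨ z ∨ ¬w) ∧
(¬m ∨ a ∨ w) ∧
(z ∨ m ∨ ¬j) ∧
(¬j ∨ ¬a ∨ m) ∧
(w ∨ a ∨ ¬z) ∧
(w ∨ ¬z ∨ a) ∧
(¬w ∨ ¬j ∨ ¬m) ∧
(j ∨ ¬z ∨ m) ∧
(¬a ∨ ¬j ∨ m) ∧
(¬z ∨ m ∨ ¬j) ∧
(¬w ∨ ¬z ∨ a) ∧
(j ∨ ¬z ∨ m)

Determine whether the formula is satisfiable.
Yes

Yes, the formula is satisfiable.

One satisfying assignment is: m=False, w=False, j=False, a=True, z=False

Verification: With this assignment, all 21 clauses evaluate to true.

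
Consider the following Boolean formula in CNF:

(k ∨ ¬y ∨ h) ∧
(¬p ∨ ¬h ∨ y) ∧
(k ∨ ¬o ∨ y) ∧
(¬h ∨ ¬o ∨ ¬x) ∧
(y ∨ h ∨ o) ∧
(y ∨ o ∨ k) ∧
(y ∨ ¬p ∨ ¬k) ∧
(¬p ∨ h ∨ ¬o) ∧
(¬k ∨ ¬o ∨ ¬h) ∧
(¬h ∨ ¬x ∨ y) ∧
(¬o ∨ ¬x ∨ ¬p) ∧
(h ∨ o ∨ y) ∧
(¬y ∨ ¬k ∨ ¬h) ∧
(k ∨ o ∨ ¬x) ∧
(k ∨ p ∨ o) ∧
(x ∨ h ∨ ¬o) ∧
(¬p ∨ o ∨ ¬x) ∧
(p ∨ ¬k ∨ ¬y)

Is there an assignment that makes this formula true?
Yes

Yes, the formula is satisfiable.

One satisfying assignment is: p=False, h=True, o=False, x=False, k=True, y=False

Verification: With this assignment, all 18 clauses evaluate to true.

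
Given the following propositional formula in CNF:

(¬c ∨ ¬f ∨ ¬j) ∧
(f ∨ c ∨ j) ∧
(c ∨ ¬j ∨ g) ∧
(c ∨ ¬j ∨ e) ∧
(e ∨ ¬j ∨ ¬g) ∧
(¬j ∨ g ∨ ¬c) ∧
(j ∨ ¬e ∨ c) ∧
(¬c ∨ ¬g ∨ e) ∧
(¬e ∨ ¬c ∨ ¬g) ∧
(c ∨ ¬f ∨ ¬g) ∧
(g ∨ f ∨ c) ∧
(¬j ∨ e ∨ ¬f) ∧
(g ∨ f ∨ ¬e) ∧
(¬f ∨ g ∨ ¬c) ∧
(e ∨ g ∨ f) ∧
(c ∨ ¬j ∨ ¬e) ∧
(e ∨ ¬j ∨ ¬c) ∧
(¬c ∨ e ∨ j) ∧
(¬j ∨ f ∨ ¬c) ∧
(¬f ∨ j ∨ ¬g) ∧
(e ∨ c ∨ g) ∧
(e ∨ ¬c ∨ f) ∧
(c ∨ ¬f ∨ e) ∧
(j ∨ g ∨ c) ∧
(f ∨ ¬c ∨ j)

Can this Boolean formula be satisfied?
No

No, the formula is not satisfiable.

No assignment of truth values to the variables can make all 25 clauses true simultaneously.

The formula is UNSAT (unsatisfiable).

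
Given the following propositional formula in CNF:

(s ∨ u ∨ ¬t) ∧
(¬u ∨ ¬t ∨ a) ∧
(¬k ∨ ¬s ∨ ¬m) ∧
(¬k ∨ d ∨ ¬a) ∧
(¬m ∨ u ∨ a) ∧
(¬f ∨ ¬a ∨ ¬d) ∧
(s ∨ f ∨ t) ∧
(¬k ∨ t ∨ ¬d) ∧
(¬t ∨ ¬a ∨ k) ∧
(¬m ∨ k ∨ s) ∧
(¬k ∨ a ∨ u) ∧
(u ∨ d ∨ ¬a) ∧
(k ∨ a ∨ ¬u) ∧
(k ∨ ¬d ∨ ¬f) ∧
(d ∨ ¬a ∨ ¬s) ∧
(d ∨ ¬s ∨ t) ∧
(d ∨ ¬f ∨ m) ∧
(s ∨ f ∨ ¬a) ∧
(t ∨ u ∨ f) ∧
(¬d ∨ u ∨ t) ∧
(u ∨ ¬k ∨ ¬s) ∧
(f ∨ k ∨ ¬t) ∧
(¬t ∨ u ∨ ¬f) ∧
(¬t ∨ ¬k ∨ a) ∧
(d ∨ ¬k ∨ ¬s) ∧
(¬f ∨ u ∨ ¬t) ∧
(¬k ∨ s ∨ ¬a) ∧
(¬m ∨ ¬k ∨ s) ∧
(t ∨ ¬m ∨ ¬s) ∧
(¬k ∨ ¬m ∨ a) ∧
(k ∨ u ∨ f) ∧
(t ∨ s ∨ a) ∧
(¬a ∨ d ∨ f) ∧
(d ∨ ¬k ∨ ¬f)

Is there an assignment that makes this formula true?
Yes

Yes, the formula is satisfiable.

One satisfying assignment is: s=True, k=False, m=False, t=False, a=True, d=True, f=False, u=True

Verification: With this assignment, all 34 clauses evaluate to true.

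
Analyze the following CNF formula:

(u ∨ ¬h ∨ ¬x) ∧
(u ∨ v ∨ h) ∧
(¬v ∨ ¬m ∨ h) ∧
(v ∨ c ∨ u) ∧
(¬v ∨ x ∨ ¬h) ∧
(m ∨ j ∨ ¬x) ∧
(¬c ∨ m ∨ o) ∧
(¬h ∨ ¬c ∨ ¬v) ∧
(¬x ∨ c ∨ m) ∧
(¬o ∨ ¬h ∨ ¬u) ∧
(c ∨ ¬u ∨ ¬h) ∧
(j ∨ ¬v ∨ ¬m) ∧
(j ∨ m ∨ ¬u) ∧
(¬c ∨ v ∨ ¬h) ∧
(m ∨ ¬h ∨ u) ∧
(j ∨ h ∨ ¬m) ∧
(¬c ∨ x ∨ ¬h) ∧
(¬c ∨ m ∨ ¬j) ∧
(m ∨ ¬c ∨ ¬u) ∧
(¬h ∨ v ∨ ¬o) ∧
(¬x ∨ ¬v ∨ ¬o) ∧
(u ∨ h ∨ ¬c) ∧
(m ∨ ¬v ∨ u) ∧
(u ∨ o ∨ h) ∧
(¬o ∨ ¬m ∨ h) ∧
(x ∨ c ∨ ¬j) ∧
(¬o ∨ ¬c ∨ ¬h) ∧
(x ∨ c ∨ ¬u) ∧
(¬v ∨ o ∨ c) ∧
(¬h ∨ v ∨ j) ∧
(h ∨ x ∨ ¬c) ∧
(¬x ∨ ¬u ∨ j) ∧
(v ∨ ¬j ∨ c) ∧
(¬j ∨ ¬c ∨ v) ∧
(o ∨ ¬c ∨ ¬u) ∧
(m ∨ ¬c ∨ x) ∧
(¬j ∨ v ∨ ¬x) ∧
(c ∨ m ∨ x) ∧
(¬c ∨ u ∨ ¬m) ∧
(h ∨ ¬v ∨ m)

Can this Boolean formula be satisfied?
No

No, the formula is not satisfiable.

No assignment of truth values to the variables can make all 40 clauses true simultaneously.

The formula is UNSAT (unsatisfiable).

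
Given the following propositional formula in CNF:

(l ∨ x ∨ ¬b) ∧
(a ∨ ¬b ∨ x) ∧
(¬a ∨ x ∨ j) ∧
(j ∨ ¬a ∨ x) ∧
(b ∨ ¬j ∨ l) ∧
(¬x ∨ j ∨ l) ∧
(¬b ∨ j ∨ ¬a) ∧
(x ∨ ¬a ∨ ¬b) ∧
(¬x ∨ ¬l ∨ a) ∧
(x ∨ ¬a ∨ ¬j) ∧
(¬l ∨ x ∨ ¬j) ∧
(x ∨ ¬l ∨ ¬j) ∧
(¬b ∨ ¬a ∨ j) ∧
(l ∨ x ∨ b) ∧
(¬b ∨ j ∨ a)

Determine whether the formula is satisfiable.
Yes

Yes, the formula is satisfiable.

One satisfying assignment is: a=False, j=False, l=True, b=False, x=False

Verification: With this assignment, all 15 clauses evaluate to true.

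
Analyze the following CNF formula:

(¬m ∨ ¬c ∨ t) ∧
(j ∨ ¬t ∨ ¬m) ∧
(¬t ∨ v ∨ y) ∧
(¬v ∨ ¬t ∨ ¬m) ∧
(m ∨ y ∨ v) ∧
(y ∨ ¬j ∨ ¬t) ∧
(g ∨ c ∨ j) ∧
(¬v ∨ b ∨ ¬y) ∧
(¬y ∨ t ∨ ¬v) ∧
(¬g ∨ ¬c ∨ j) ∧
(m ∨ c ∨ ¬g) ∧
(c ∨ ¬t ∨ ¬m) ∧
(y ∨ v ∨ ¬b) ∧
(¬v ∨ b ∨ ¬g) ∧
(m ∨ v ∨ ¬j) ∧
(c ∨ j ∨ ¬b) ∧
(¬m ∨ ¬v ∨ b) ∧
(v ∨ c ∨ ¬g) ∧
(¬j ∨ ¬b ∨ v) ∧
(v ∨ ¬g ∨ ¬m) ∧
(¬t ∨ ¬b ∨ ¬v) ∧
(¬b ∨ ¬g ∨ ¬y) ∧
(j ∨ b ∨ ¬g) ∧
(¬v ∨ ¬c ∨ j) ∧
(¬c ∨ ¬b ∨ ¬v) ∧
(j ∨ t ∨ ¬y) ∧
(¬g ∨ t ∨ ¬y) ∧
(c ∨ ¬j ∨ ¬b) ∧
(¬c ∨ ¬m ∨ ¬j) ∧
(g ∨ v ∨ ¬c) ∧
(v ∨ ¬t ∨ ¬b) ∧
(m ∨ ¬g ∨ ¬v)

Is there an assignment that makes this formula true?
Yes

Yes, the formula is satisfiable.

One satisfying assignment is: j=True, g=False, v=False, c=False, b=False, m=True, t=False, y=False

Verification: With this assignment, all 32 clauses evaluate to true.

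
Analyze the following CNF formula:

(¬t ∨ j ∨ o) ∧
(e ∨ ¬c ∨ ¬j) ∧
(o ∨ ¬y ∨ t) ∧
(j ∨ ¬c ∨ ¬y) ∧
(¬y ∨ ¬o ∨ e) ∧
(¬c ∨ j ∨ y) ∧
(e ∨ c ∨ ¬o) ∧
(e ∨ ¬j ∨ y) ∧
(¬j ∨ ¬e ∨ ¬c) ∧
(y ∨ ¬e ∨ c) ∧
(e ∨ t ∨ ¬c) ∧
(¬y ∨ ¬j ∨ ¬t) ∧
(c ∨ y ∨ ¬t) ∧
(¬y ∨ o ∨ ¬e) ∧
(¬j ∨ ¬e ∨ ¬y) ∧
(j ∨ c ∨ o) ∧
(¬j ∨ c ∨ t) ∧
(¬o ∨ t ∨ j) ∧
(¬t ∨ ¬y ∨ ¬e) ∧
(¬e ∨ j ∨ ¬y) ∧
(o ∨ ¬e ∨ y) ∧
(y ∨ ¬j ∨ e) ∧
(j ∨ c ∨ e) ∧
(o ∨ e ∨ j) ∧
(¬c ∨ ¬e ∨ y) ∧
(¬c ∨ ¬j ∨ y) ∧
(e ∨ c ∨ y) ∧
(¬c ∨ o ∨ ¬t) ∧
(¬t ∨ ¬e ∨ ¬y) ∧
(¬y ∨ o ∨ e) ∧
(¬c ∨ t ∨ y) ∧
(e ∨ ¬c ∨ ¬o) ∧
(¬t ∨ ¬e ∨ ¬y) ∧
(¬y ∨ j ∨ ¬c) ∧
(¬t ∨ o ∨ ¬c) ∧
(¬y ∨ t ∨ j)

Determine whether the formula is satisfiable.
No

No, the formula is not satisfiable.

No assignment of truth values to the variables can make all 36 clauses true simultaneously.

The formula is UNSAT (unsatisfiable).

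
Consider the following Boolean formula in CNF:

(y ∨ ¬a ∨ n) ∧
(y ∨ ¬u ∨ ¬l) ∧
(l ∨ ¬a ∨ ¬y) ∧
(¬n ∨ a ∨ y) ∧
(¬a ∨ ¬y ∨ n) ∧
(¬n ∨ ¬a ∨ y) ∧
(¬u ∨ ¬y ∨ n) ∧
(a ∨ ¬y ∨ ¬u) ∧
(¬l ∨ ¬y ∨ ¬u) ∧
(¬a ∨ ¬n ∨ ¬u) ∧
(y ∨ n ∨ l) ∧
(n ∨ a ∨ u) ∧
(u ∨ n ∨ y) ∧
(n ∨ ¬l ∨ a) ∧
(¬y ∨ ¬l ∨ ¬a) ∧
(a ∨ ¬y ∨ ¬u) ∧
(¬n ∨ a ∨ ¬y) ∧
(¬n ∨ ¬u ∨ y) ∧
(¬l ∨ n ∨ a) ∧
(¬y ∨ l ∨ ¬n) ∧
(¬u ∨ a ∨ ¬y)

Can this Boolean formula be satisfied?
No

No, the formula is not satisfiable.

No assignment of truth values to the variables can make all 21 clauses true simultaneously.

The formula is UNSAT (unsatisfiable).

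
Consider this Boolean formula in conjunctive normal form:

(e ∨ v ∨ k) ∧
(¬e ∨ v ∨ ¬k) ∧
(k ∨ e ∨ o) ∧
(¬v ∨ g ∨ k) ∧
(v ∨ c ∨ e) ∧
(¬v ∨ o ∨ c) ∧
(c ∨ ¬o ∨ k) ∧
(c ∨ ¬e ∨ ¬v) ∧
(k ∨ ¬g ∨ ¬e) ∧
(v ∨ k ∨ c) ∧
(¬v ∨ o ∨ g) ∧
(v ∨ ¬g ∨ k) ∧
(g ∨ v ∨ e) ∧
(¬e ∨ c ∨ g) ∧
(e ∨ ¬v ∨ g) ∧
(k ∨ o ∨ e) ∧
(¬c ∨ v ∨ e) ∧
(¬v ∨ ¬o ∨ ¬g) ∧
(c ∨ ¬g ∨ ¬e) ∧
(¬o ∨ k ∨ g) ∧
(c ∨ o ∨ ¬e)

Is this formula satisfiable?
Yes

Yes, the formula is satisfiable.

One satisfying assignment is: g=False, e=True, o=False, k=False, c=True, v=False

Verification: With this assignment, all 21 clauses evaluate to true.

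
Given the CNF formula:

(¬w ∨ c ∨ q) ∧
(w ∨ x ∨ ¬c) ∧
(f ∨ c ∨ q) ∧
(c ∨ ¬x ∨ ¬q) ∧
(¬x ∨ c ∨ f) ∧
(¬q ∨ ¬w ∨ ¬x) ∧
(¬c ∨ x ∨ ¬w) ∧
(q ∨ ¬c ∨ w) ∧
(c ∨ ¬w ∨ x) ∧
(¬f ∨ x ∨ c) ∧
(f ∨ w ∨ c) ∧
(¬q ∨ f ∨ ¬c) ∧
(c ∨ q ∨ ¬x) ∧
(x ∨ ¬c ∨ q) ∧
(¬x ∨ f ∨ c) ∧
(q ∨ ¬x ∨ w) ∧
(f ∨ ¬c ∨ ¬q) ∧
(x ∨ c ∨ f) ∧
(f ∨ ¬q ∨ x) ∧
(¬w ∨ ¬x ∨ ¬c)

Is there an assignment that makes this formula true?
Yes

Yes, the formula is satisfiable.

One satisfying assignment is: f=True, c=True, w=False, q=True, x=True

Verification: With this assignment, all 20 clauses evaluate to true.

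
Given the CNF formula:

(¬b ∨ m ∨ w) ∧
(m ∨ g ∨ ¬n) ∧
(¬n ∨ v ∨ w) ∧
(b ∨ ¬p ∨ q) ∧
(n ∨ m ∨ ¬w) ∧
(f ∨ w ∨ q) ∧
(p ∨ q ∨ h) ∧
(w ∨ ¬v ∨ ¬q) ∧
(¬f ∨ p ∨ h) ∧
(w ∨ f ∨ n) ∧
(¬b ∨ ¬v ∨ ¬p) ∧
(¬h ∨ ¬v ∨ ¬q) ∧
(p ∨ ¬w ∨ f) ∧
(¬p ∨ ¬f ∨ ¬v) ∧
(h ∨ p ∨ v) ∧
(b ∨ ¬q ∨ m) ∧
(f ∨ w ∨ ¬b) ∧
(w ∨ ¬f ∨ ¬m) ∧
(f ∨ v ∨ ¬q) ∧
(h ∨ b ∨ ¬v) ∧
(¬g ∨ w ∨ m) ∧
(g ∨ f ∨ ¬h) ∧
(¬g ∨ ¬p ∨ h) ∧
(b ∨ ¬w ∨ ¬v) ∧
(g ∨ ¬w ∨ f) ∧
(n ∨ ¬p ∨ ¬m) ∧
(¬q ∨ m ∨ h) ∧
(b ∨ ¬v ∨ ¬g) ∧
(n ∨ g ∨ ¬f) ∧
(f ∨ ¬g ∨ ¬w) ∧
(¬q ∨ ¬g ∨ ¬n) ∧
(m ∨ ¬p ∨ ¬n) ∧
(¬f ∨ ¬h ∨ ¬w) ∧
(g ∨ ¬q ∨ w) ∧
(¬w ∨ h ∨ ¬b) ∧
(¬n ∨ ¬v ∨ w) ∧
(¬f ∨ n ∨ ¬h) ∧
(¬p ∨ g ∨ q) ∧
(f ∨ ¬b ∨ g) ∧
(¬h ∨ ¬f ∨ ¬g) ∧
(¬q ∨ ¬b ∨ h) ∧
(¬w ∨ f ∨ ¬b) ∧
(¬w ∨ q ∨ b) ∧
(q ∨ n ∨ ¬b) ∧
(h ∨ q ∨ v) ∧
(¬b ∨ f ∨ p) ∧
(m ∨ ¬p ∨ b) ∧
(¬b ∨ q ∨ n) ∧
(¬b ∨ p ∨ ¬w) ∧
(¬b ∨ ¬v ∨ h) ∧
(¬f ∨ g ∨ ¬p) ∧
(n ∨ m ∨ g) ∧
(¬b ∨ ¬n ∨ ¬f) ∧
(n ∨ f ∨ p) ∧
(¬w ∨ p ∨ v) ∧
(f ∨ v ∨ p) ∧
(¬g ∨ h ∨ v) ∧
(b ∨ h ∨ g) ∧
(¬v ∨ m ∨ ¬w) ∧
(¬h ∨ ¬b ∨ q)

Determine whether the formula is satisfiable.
No

No, the formula is not satisfiable.

No assignment of truth values to the variables can make all 60 clauses true simultaneously.

The formula is UNSAT (unsatisfiable).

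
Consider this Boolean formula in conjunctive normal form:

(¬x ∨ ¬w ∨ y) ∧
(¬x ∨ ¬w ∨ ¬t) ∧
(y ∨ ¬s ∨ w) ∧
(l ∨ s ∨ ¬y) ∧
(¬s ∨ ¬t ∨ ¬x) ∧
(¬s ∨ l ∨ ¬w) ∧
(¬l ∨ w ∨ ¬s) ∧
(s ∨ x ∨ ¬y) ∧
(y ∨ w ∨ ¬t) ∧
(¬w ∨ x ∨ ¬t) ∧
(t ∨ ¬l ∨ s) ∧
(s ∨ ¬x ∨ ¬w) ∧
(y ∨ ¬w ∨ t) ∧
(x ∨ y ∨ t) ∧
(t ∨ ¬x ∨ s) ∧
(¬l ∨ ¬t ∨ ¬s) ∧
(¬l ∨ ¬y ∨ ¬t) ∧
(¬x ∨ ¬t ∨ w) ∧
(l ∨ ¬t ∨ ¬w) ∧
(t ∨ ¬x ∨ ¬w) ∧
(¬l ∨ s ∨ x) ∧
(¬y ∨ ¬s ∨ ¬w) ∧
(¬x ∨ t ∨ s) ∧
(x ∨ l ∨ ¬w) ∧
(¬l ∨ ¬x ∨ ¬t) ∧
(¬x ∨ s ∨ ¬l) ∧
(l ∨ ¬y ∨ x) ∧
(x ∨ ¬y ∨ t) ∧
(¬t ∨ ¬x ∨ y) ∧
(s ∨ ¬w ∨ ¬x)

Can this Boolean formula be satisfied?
Yes

Yes, the formula is satisfiable.

One satisfying assignment is: s=True, t=False, x=True, y=True, l=False, w=False

Verification: With this assignment, all 30 clauses evaluate to true.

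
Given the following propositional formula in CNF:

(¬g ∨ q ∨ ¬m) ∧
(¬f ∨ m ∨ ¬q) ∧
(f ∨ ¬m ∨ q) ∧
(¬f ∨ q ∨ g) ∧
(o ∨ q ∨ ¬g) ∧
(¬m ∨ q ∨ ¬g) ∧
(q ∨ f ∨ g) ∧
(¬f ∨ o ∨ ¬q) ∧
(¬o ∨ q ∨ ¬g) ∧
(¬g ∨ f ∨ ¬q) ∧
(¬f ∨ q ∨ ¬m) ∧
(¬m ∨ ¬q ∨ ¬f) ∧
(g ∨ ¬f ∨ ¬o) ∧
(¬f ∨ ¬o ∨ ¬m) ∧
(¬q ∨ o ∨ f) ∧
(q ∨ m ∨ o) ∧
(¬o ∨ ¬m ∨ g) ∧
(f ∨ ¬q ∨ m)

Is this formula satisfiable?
No

No, the formula is not satisfiable.

No assignment of truth values to the variables can make all 18 clauses true simultaneously.

The formula is UNSAT (unsatisfiable).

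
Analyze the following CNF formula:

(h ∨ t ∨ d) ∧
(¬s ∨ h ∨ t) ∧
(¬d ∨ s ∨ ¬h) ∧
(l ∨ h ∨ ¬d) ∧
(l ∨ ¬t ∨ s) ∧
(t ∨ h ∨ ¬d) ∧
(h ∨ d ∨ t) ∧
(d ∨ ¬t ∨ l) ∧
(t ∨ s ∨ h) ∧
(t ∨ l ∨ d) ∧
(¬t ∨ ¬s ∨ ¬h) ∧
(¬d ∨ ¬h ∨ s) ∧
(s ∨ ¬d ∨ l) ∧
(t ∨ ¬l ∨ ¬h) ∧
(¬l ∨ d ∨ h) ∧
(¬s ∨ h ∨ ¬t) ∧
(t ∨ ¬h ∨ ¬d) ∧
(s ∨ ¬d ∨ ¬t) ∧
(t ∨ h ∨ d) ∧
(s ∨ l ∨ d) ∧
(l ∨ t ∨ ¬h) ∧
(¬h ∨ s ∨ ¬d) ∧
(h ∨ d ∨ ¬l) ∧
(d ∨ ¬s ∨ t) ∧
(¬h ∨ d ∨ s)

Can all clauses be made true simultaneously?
No

No, the formula is not satisfiable.

No assignment of truth values to the variables can make all 25 clauses true simultaneously.

The formula is UNSAT (unsatisfiable).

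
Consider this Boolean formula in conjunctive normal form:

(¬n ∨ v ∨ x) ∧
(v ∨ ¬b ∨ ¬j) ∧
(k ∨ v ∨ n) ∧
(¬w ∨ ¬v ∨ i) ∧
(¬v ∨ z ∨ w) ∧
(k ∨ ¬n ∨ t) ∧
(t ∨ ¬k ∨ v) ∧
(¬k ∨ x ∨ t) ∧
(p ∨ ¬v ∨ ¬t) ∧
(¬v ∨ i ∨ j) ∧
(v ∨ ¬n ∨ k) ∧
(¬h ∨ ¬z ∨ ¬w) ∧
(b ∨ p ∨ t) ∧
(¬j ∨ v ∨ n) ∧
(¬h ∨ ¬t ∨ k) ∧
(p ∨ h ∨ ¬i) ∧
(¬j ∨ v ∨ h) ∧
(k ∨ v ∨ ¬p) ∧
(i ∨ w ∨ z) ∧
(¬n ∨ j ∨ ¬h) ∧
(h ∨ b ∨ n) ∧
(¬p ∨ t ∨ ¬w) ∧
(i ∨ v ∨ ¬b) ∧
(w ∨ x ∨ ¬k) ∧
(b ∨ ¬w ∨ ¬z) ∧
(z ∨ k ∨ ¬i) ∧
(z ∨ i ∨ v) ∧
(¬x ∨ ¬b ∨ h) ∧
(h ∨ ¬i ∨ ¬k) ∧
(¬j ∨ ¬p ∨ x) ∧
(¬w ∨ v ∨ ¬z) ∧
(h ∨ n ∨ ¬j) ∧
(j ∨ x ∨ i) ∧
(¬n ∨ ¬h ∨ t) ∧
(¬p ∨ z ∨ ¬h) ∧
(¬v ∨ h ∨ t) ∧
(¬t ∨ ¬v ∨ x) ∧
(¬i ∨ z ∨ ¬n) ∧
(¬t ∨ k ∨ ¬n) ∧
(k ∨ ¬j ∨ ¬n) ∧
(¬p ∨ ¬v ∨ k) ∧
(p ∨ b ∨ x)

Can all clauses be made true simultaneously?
Yes

Yes, the formula is satisfiable.

One satisfying assignment is: z=True, j=True, p=False, n=False, w=False, i=False, b=True, t=False, v=True, k=False, x=False, h=True

Verification: With this assignment, all 42 clauses evaluate to true.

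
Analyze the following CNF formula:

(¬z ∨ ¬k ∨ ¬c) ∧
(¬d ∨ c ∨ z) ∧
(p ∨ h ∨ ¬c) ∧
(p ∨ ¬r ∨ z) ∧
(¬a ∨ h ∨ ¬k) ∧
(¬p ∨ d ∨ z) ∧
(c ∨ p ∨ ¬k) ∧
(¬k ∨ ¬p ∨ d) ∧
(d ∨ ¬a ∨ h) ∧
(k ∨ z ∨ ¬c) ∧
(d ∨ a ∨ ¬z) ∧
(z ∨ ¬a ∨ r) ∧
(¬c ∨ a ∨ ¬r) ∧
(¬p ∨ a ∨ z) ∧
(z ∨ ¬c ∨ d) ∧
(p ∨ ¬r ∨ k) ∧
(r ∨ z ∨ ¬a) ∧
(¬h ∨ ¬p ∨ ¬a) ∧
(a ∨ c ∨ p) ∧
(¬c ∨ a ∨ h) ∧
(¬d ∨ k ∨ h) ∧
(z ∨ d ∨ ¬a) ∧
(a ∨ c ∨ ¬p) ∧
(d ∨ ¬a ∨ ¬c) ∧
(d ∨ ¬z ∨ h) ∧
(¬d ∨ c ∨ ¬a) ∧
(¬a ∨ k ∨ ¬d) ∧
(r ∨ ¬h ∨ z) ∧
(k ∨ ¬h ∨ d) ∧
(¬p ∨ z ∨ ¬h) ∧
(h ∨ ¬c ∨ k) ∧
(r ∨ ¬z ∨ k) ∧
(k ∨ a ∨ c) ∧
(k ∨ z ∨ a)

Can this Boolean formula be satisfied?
No

No, the formula is not satisfiable.

No assignment of truth values to the variables can make all 34 clauses true simultaneously.

The formula is UNSAT (unsatisfiable).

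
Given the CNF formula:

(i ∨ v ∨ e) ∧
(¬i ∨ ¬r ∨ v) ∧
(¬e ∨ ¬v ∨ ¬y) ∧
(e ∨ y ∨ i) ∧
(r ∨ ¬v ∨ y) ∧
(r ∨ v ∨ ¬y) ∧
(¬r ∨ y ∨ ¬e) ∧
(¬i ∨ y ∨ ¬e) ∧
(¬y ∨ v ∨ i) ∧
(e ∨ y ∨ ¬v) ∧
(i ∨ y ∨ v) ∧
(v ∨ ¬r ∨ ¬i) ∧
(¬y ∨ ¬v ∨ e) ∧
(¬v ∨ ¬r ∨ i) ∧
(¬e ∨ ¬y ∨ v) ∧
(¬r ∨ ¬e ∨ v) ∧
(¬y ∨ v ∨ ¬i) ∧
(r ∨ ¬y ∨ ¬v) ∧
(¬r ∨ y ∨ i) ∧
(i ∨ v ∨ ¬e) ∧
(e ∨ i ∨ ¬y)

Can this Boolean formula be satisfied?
Yes

Yes, the formula is satisfiable.

One satisfying assignment is: v=False, e=False, r=False, i=True, y=False

Verification: With this assignment, all 21 clauses evaluate to true.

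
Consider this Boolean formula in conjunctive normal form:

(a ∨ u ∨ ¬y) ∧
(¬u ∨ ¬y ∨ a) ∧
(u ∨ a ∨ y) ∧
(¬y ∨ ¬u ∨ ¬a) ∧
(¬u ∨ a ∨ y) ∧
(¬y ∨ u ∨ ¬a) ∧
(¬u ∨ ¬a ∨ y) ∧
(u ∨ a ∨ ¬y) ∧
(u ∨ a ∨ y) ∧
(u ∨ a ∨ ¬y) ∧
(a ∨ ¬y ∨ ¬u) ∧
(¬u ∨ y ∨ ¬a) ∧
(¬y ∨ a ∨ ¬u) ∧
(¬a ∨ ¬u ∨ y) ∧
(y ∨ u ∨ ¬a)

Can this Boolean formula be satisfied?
No

No, the formula is not satisfiable.

No assignment of truth values to the variables can make all 15 clauses true simultaneously.

The formula is UNSAT (unsatisfiable).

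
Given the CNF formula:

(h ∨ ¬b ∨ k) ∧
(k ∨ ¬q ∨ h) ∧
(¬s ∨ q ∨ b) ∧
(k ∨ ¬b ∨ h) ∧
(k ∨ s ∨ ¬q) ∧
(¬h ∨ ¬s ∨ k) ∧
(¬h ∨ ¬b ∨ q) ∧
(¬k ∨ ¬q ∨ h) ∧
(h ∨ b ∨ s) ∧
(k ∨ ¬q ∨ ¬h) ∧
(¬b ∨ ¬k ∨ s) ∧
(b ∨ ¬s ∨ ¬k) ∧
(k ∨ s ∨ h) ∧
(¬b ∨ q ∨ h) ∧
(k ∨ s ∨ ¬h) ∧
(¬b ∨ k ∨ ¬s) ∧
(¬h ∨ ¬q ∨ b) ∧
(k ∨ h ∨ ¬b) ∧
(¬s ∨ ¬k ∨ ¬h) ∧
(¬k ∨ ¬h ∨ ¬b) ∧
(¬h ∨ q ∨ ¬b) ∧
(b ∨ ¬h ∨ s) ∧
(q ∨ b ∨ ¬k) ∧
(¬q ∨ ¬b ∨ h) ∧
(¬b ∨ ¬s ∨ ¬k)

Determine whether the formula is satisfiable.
No

No, the formula is not satisfiable.

No assignment of truth values to the variables can make all 25 clauses true simultaneously.

The formula is UNSAT (unsatisfiable).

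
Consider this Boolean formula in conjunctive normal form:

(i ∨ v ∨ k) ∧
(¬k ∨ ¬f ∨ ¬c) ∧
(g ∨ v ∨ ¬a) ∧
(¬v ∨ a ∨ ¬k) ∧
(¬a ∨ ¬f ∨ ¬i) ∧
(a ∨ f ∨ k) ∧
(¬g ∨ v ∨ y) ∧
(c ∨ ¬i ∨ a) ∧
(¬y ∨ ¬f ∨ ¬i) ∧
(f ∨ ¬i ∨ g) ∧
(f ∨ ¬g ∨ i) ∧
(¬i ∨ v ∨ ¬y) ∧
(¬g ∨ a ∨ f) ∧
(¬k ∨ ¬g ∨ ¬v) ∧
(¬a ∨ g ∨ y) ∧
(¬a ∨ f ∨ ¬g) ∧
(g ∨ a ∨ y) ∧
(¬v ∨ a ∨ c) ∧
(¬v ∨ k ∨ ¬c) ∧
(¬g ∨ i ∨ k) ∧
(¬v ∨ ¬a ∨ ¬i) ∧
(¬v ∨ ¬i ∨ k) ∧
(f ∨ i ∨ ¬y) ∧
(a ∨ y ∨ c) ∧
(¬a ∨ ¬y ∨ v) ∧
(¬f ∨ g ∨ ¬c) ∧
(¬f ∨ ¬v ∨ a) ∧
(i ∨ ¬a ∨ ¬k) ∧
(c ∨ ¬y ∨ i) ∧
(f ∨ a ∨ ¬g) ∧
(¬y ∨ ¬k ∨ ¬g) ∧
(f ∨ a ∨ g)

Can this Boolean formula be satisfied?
No

No, the formula is not satisfiable.

No assignment of truth values to the variables can make all 32 clauses true simultaneously.

The formula is UNSAT (unsatisfiable).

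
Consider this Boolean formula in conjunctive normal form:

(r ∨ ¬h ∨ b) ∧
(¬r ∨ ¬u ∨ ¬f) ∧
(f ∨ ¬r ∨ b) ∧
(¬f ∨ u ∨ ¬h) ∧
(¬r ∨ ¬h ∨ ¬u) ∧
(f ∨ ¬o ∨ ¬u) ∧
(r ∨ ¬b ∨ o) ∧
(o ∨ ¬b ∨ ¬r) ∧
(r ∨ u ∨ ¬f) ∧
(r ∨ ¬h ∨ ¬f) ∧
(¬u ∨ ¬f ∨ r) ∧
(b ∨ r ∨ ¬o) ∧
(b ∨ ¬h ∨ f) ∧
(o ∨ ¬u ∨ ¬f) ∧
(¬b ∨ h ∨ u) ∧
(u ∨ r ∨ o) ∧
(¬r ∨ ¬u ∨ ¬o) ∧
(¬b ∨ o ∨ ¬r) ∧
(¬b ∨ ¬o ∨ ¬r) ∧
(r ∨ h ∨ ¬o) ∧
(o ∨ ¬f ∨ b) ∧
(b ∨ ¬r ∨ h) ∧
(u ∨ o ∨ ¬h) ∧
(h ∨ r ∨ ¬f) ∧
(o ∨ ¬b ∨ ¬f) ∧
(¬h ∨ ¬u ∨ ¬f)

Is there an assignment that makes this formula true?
Yes

Yes, the formula is satisfiable.

One satisfying assignment is: u=True, b=False, o=False, r=False, h=False, f=False

Verification: With this assignment, all 26 clauses evaluate to true.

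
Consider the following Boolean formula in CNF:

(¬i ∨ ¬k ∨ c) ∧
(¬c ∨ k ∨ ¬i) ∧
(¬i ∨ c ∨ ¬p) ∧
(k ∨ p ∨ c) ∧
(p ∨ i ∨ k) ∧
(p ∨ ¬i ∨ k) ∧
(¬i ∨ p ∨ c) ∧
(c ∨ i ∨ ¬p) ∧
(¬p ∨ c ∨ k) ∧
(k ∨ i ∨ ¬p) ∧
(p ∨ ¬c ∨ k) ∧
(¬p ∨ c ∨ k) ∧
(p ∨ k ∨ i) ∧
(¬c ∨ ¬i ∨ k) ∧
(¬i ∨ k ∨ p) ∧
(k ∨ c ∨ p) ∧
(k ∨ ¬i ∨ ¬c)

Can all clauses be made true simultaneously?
Yes

Yes, the formula is satisfiable.

One satisfying assignment is: c=False, p=False, k=True, i=False

Verification: With this assignment, all 17 clauses evaluate to true.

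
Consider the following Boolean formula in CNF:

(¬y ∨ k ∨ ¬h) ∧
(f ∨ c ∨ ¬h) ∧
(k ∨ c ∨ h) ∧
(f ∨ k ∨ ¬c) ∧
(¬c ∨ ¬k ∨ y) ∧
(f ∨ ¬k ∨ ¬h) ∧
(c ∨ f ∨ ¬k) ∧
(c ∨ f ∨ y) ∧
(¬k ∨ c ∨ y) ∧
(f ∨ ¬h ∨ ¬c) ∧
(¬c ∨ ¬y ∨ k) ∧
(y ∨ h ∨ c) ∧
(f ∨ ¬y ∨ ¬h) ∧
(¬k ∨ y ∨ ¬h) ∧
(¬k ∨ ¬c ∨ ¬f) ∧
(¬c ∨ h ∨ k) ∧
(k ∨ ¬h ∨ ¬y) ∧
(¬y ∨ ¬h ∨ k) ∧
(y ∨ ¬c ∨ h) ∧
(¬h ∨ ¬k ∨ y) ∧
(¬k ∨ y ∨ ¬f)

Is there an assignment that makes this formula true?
Yes

Yes, the formula is satisfiable.

One satisfying assignment is: h=True, f=True, k=False, c=False, y=False

Verification: With this assignment, all 21 clauses evaluate to true.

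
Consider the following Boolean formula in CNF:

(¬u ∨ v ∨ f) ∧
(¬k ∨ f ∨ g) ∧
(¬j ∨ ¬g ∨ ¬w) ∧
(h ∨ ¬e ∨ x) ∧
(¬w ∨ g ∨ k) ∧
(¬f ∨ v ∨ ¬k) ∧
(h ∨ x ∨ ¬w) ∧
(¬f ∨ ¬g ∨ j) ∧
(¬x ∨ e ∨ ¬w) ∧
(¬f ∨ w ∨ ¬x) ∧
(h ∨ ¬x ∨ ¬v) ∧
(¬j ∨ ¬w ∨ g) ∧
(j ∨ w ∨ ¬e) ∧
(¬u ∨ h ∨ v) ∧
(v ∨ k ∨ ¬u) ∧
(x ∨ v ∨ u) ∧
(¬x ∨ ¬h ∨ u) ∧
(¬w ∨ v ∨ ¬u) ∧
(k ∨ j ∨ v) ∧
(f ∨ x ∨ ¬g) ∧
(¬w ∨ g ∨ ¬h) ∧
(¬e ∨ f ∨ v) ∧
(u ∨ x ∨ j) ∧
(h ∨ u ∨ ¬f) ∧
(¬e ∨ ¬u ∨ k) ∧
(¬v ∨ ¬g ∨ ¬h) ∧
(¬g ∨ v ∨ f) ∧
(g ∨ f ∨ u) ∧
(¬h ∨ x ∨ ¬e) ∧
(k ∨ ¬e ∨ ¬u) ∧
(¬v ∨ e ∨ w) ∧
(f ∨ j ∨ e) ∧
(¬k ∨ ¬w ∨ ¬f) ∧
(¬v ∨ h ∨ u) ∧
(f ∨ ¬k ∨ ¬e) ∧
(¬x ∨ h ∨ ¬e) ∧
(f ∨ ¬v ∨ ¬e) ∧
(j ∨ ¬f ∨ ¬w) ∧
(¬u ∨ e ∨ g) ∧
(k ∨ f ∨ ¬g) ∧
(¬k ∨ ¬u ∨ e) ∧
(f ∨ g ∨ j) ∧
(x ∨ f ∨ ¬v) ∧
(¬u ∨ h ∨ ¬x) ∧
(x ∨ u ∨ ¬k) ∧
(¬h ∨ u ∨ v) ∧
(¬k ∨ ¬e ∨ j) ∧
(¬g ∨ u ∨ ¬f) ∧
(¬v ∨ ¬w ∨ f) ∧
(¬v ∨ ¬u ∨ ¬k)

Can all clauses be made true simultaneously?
No

No, the formula is not satisfiable.

No assignment of truth values to the variables can make all 50 clauses true simultaneously.

The formula is UNSAT (unsatisfiable).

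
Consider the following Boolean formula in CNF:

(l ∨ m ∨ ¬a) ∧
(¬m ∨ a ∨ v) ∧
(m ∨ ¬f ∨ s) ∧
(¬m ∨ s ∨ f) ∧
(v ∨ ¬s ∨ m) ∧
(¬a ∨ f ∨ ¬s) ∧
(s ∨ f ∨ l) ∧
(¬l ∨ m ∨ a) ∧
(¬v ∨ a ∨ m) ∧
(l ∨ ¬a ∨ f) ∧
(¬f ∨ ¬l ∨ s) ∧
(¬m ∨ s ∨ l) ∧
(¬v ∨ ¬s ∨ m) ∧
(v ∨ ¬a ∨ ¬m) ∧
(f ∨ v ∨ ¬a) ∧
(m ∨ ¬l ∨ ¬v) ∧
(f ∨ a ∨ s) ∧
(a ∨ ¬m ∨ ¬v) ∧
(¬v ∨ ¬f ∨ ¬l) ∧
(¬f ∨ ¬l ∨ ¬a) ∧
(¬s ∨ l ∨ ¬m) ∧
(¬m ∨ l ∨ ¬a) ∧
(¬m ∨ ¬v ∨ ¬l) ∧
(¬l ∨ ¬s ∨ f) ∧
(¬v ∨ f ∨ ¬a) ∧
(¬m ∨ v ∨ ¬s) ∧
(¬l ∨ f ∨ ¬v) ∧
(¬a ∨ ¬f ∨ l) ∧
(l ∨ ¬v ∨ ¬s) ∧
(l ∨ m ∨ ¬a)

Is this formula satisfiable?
No

No, the formula is not satisfiable.

No assignment of truth values to the variables can make all 30 clauses true simultaneously.

The formula is UNSAT (unsatisfiable).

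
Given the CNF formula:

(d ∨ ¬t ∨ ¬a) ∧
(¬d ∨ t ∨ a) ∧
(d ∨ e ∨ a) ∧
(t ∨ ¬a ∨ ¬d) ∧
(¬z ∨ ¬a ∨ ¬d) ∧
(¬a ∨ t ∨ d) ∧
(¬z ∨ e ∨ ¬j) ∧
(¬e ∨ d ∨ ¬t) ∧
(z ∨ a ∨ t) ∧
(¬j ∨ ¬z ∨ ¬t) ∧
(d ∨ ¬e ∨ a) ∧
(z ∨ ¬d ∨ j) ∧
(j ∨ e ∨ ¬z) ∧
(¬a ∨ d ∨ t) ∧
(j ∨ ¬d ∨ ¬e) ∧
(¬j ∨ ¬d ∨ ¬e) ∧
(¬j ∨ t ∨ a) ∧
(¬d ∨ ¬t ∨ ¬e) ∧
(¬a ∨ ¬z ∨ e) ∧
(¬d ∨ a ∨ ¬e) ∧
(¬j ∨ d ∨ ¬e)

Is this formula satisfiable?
Yes

Yes, the formula is satisfiable.

One satisfying assignment is: j=True, e=False, d=True, a=False, t=True, z=False

Verification: With this assignment, all 21 clauses evaluate to true.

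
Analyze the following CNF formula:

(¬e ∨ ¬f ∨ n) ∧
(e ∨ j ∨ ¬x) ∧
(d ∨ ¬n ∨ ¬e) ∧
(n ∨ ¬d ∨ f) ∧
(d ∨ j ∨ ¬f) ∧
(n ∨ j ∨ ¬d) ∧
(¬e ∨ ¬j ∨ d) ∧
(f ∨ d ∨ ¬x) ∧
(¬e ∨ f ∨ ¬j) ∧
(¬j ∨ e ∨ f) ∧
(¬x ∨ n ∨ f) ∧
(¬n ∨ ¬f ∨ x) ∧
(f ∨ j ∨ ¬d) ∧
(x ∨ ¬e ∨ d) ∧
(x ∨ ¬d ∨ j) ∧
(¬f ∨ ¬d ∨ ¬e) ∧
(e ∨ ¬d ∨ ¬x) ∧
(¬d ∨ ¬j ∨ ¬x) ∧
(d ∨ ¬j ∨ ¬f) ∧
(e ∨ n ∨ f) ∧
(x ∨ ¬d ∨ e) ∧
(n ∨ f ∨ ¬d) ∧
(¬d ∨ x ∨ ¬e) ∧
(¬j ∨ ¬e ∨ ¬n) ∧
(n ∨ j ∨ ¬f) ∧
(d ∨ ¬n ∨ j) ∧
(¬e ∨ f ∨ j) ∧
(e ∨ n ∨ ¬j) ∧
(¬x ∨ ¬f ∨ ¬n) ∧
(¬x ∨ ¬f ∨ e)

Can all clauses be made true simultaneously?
No

No, the formula is not satisfiable.

No assignment of truth values to the variables can make all 30 clauses true simultaneously.

The formula is UNSAT (unsatisfiable).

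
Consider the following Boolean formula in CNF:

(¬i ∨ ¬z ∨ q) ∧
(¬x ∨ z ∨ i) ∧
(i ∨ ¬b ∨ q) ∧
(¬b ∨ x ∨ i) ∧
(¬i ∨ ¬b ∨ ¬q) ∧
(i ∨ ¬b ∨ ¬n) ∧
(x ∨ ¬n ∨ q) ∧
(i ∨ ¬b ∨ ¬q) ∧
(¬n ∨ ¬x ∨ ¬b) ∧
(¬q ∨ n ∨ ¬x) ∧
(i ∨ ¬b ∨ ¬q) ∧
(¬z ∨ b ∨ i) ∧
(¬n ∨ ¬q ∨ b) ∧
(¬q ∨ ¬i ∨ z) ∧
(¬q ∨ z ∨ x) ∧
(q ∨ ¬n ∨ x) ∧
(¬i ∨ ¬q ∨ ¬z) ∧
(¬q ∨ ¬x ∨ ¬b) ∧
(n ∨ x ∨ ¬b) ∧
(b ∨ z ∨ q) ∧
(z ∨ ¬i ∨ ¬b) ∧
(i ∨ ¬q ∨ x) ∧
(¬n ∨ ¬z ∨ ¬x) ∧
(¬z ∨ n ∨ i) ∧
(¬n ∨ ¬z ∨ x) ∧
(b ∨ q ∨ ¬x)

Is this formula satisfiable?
No

No, the formula is not satisfiable.

No assignment of truth values to the variables can make all 26 clauses true simultaneously.

The formula is UNSAT (unsatisfiable).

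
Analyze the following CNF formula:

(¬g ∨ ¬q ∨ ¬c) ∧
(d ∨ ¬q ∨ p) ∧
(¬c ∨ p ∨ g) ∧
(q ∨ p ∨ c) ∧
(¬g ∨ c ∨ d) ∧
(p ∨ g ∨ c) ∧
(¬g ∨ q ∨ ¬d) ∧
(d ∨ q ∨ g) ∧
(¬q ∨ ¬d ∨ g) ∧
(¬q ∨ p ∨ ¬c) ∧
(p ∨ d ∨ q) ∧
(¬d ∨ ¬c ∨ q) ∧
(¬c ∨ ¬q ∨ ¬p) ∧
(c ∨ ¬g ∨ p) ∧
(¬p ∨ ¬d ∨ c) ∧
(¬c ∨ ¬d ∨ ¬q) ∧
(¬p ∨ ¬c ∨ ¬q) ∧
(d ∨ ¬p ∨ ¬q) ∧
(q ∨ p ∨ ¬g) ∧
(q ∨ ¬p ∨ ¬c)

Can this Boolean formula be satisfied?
No

No, the formula is not satisfiable.

No assignment of truth values to the variables can make all 20 clauses true simultaneously.

The formula is UNSAT (unsatisfiable).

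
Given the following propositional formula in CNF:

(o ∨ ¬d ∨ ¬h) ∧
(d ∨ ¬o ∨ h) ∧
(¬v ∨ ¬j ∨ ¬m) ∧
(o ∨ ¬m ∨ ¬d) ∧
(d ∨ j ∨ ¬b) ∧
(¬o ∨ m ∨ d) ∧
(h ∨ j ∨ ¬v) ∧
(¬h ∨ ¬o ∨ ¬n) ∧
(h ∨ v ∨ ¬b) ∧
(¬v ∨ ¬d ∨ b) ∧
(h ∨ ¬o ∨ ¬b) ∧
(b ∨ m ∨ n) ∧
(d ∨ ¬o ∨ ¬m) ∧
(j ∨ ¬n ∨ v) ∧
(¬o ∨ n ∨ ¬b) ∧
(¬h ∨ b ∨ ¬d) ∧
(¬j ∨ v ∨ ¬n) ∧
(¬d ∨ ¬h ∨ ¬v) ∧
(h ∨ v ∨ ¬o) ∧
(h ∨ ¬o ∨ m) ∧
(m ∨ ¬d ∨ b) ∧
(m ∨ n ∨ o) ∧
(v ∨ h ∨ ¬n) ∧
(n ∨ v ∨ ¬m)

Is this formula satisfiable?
Yes

Yes, the formula is satisfiable.

One satisfying assignment is: v=True, o=False, m=False, d=False, b=False, h=True, n=True, j=False

Verification: With this assignment, all 24 clauses evaluate to true.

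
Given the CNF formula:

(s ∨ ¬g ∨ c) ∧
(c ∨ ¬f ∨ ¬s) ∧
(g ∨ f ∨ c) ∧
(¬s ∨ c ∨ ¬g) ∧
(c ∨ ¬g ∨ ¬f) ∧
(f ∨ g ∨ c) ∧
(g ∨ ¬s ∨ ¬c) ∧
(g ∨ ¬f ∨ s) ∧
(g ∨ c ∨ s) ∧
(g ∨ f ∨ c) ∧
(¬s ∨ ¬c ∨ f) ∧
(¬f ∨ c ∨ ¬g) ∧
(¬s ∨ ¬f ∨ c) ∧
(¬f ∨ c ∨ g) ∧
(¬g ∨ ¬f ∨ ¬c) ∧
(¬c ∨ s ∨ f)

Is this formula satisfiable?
No

No, the formula is not satisfiable.

No assignment of truth values to the variables can make all 16 clauses true simultaneously.

The formula is UNSAT (unsatisfiable).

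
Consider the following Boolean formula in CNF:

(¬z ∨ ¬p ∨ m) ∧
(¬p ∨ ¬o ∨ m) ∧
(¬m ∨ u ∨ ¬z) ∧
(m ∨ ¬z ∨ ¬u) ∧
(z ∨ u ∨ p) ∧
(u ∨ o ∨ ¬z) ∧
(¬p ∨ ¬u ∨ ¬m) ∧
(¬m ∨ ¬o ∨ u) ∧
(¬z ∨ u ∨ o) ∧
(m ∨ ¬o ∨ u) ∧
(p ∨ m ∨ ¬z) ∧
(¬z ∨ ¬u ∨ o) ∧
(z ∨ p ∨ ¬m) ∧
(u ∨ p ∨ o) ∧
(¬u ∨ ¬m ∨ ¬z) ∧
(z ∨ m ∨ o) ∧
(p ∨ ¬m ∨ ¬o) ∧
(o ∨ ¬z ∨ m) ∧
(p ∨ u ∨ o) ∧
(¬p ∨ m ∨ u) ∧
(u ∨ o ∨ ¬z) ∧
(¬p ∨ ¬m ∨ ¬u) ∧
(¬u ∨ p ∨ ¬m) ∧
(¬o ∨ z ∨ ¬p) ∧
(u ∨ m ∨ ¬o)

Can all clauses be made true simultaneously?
Yes

Yes, the formula is satisfiable.

One satisfying assignment is: u=True, o=True, z=False, m=False, p=False

Verification: With this assignment, all 25 clauses evaluate to true.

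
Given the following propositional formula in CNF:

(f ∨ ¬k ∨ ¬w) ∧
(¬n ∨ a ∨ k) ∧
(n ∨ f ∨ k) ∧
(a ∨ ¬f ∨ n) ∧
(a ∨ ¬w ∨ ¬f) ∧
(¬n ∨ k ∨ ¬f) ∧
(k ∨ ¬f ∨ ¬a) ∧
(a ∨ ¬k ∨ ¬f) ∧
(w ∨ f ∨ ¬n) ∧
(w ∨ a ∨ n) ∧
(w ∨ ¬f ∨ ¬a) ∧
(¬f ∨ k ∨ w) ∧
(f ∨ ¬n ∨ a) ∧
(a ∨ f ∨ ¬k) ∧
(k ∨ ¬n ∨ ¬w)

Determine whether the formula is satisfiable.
Yes

Yes, the formula is satisfiable.

One satisfying assignment is: a=True, w=False, k=True, n=False, f=False

Verification: With this assignment, all 15 clauses evaluate to true.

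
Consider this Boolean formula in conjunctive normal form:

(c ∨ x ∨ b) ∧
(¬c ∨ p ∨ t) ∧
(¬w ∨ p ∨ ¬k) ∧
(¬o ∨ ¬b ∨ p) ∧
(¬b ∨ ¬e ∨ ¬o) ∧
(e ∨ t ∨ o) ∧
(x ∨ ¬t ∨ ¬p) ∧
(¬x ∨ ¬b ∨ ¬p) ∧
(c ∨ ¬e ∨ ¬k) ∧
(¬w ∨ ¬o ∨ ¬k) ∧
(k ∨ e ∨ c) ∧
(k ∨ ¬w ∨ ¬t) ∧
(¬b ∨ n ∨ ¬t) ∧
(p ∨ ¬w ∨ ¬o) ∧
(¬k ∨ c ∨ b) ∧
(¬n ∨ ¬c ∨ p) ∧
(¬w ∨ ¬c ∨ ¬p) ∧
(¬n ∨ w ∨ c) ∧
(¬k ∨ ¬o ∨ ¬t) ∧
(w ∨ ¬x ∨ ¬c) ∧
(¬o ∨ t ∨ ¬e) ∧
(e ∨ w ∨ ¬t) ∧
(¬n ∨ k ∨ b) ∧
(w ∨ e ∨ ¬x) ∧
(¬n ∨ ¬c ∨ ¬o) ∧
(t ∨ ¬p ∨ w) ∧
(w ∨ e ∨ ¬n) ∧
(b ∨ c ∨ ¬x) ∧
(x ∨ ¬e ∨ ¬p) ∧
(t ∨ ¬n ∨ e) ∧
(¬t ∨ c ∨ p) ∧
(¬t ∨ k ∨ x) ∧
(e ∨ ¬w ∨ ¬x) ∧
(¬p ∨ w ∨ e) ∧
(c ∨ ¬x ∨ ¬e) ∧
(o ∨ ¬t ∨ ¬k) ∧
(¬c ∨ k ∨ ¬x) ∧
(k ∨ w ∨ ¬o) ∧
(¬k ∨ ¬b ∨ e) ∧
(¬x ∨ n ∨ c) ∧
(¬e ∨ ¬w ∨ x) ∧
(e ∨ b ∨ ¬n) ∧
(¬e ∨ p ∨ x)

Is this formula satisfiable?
No

No, the formula is not satisfiable.

No assignment of truth values to the variables can make all 43 clauses true simultaneously.

The formula is UNSAT (unsatisfiable).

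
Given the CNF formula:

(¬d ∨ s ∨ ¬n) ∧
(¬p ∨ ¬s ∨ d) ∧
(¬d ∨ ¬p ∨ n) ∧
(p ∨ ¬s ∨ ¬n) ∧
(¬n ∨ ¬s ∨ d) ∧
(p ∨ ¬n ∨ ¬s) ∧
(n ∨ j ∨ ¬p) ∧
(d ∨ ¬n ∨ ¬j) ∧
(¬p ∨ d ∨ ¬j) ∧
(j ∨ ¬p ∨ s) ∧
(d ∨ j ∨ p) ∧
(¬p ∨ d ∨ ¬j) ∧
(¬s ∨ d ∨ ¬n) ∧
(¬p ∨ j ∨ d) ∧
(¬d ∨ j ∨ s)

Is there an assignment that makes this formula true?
Yes

Yes, the formula is satisfiable.

One satisfying assignment is: j=True, p=False, s=False, d=False, n=False

Verification: With this assignment, all 15 clauses evaluate to true.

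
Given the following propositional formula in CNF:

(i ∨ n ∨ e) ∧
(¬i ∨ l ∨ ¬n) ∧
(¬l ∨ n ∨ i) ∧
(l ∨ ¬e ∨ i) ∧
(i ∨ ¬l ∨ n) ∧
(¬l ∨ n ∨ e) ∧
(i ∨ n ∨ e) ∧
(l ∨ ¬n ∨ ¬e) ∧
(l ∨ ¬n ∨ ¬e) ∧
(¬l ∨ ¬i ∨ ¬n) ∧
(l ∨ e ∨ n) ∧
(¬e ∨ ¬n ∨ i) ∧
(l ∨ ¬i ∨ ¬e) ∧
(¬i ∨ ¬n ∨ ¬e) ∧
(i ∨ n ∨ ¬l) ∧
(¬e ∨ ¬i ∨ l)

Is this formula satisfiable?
Yes

Yes, the formula is satisfiable.

One satisfying assignment is: l=False, n=True, i=False, e=False

Verification: With this assignment, all 16 clauses evaluate to true.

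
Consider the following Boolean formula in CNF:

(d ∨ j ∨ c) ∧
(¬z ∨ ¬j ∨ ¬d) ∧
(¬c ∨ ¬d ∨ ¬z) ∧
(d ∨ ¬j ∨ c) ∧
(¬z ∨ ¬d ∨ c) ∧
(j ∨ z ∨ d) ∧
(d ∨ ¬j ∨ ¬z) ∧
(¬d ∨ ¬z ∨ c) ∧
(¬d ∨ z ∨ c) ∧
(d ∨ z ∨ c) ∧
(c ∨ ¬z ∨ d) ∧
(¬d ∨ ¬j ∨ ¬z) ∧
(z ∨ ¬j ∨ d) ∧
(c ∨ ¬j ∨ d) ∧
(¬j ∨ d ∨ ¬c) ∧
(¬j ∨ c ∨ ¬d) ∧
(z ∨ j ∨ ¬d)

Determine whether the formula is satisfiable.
Yes

Yes, the formula is satisfiable.

One satisfying assignment is: z=False, c=True, j=True, d=True

Verification: With this assignment, all 17 clauses evaluate to true.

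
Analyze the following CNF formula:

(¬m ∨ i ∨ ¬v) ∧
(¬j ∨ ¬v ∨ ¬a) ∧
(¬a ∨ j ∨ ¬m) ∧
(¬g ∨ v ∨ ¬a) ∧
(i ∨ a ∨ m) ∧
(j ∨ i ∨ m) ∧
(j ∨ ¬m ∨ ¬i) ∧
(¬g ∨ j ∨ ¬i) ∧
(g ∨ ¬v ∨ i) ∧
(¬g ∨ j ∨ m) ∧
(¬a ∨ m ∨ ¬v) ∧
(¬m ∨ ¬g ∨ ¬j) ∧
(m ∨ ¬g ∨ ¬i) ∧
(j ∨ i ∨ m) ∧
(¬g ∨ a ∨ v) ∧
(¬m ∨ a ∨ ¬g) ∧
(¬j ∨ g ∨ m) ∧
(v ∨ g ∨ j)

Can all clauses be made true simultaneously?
Yes

Yes, the formula is satisfiable.

One satisfying assignment is: j=False, v=True, i=True, g=False, a=False, m=False

Verification: With this assignment, all 18 clauses evaluate to true.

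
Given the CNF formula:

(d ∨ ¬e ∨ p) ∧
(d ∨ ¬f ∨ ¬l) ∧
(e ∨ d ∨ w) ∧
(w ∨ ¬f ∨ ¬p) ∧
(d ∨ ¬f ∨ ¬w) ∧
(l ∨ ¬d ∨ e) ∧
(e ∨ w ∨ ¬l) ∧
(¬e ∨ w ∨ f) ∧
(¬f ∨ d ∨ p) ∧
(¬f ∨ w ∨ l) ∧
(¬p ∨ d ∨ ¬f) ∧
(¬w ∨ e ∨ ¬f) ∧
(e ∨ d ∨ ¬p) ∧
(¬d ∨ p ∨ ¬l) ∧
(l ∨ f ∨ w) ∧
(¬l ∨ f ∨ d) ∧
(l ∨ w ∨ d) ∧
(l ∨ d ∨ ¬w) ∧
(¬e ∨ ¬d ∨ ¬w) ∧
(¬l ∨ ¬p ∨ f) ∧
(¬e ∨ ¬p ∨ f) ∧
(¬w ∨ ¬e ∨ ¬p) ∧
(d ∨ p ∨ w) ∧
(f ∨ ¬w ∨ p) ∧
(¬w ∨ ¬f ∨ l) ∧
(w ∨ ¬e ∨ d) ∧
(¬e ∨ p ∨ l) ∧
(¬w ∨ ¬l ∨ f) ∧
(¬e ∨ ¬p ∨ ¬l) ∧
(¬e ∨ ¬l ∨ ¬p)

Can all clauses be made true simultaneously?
No

No, the formula is not satisfiable.

No assignment of truth values to the variables can make all 30 clauses true simultaneously.

The formula is UNSAT (unsatisfiable).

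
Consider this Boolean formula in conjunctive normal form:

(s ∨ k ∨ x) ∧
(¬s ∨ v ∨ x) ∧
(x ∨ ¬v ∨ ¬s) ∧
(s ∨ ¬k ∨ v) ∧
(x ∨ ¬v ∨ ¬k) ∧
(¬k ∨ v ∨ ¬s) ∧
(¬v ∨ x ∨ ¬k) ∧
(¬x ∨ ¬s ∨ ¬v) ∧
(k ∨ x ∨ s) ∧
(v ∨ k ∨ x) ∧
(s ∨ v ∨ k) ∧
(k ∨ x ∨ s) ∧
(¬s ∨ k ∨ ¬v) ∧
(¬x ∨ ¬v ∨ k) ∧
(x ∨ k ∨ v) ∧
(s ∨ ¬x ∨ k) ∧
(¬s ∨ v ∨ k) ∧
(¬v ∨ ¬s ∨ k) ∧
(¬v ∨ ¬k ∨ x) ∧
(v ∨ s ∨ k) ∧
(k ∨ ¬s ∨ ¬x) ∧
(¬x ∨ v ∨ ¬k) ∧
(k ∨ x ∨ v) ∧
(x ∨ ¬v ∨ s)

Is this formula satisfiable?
Yes

Yes, the formula is satisfiable.

One satisfying assignment is: x=True, s=False, k=True, v=True

Verification: With this assignment, all 24 clauses evaluate to true.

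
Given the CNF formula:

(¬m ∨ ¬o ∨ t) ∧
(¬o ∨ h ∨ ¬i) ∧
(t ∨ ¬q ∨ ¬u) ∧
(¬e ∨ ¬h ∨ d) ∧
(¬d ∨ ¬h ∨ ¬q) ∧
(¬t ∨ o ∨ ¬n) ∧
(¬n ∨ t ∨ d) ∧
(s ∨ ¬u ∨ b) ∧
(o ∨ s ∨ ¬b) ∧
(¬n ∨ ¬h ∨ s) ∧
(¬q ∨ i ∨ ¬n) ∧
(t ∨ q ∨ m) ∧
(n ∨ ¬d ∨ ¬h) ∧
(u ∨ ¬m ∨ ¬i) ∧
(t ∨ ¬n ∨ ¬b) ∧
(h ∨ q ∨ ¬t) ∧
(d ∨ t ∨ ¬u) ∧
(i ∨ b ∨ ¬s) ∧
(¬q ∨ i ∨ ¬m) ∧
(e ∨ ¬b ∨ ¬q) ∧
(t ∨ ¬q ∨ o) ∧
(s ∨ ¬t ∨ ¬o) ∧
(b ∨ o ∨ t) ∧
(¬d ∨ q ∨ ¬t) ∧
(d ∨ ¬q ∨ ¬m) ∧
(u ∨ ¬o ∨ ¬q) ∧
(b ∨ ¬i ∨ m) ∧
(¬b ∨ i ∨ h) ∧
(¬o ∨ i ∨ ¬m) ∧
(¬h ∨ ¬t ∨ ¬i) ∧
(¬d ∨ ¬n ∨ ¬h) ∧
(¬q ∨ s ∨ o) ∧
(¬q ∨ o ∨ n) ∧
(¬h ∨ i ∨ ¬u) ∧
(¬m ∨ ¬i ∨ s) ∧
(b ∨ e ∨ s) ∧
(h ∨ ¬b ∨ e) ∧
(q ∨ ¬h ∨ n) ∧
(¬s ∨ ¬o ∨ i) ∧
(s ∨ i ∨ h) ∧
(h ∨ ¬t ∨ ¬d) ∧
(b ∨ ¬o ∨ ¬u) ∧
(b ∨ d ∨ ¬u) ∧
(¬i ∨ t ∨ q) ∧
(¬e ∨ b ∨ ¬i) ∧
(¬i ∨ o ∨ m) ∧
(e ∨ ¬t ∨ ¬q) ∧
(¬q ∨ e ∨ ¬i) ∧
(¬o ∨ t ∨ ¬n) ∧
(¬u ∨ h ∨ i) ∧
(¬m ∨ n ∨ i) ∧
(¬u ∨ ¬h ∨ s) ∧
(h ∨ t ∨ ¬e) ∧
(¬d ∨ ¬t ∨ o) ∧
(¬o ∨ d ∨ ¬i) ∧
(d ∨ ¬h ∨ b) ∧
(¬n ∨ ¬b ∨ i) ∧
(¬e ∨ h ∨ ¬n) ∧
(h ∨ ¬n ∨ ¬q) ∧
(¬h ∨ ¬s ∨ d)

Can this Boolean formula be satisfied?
No

No, the formula is not satisfiable.

No assignment of truth values to the variables can make all 60 clauses true simultaneously.

The formula is UNSAT (unsatisfiable).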